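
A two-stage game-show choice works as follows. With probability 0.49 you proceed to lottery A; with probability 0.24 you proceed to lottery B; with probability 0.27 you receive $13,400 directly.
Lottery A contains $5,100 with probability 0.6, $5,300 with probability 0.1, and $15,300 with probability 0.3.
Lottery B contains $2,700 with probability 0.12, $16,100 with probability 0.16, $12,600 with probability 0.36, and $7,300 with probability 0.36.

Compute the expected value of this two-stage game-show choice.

$10,041.56

EV(A) = 0.6 × 5100 + 0.1 × 5300 + 0.3 × 15300 = 3060 + 530 + 4590 = 8180
EV(B) = 0.12 × 2700 + 0.16 × 16100 + 0.36 × 12600 + 0.36 × 7300 = 324 + 2576 + 4536 + 2628 = 10064
Branch C: 13400 (certain)
Overall = 0.49 × 8180 + 0.24 × 10064 + 0.27 × 13400 = 4008.2 + 2415.36 + 3618 = 10041.56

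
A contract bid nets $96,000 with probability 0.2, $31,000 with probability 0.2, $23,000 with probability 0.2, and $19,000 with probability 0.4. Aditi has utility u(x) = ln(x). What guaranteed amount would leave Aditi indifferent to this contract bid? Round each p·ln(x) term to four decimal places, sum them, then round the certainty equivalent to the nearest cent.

$30,097.58

E[u] = 0.2·ln(96000) + 0.2·ln(31000) + 0.2·ln(23000) + 0.4·ln(19000) = 2.2944 + 2.0683 + 2.0086 + 3.9409 = 10.3122
CE = e^10.3122 ≈ 30097.58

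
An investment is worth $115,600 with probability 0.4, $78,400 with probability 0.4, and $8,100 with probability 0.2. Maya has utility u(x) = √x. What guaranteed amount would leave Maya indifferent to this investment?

$70,756

E[u] = 0.4·√115600 + 0.4·√78400 + 0.2·√8100 = 0.4·340 + 0.4·280 + 0.2·90 = 266
CE = (266)² = 70756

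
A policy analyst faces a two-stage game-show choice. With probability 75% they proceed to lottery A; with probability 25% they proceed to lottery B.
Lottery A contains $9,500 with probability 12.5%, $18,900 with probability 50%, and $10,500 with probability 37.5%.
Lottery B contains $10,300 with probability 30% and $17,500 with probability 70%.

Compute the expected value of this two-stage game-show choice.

$14,766.25

EV(A) = 0.125 × 9500 + 0.5 × 18900 + 0.375 × 10500 = 1187.5 + 9450 + 3937.5 = 14575
EV(B) = 0.3 × 10300 + 0.7 × 17500 = 3090 + 12250 = 15340
Overall = 0.75 × 14575 + 0.25 × 15340 = 10931.25 + 3835 = 14766.25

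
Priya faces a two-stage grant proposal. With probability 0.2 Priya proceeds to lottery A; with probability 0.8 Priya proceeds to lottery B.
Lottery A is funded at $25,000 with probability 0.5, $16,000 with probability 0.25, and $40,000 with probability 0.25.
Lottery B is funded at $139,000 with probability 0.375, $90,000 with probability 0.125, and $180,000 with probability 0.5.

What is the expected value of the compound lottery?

$128,000

EV(A) = 0.5 × 25000 + 0.25 × 16000 + 0.25 × 40000 = 12500 + 4000 + 10000 = 26500
EV(B) = 0.375 × 139000 + 0.125 × 90000 + 0.5 × 180000 = 52125 + 11250 + 90000 = 153375
Overall = 0.2 × 26500 + 0.8 × 153375 = 5300 + 122700 = 128000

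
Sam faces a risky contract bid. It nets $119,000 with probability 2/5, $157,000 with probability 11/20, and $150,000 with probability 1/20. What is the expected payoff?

$141,450

EV = 2/5 × 119000 + 11/20 × 157000 + 1/20 × 150000 = 47600 + 86350 + 7500 = 141450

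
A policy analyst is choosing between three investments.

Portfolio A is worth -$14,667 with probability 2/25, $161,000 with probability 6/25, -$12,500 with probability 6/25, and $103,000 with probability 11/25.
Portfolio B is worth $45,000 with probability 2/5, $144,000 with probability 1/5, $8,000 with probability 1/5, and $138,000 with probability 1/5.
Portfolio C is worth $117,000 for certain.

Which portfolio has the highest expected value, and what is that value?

Portfolio C ($117,000)

Portfolio A = 2/25 × (-14667) + 6/25 × 161000 + 6/25 × (-12500) + 11/25 × 103000 = -1173.36 + 38640 − 3000 + 45320 = 79786.64
Portfolio B = 2/5 × 45000 + 1/5 × 144000 + 1/5 × 8000 + 1/5 × 138000 = 18000 + 28800 + 1600 + 27600 = 76000
Portfolio C: 117000 (certain)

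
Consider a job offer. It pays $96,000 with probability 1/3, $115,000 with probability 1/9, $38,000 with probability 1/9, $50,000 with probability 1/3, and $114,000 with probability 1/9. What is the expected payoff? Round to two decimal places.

EV = 1/3 × 96000 + 1/9 × 115000 + 1/9 × 38000 + 1/3 × 50000 + 1/9 × 114000 = 32000 + 12777.7778 + 4222.2222 + 16666.6667 + 12666.6667 = 78333.3333

$78,333.33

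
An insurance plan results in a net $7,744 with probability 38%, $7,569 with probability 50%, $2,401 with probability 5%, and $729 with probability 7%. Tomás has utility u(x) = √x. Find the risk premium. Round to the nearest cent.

E[u] = 0.38·√7744 + 0.5·√7569 + 0.05·√2401 + 0.07·√729 = 0.38·88 + 0.5·87 + 0.05·49 + 0.07·27 = 81.28
CE = (81.28)² = 6606.4384
Risk premium = EV − CE = 6898.3 − 6606.4384 = 291.8616

$291.86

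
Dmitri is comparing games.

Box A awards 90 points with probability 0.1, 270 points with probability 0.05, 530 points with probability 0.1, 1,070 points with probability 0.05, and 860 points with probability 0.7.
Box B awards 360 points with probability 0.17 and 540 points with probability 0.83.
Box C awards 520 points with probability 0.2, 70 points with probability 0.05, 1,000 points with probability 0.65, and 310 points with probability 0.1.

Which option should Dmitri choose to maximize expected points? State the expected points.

Box A = 0.1 × 90 + 0.05 × 270 + 0.1 × 530 + 0.05 × 1070 + 0.7 × 860 = 9 + 13.5 + 53 + 53.5 + 602 = 731
Box B = 0.17 × 360 + 0.83 × 540 = 61.2 + 448.2 = 509.4
Box C = 0.2 × 520 + 0.05 × 70 + 0.65 × 1000 + 0.1 × 310 = 104 + 3.5 + 650 + 31 = 788.5

Box C (788.5 points)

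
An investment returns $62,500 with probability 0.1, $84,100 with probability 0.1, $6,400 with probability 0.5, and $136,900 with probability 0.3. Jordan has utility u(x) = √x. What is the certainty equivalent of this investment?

E[u] = 0.1·√62500 + 0.1·√84100 + 0.5·√6400 + 0.3·√136900 = 0.1·250 + 0.1·290 + 0.5·80 + 0.3·370 = 205
CE = (205)² = 42025

$42,025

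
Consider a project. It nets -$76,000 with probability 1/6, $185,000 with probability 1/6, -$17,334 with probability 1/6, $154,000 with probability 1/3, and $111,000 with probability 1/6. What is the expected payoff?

EV = 1/6 × (-76000) + 1/6 × 185000 + 1/6 × (-17334) + 1/3 × 154000 + 1/6 × 111000 = -12666.6667 + 30833.3333 − 2889 + 51333.3333 + 18500 = 85111

$85,111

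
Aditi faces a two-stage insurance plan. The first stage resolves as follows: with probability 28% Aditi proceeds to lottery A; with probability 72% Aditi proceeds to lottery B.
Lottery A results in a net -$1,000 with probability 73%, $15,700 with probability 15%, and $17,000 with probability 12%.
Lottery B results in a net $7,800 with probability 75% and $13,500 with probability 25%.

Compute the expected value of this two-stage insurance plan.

$7,668.20

EV(A) = 0.73 × (-1000) + 0.15 × 15700 + 0.12 × 17000 = -730 + 2355 + 2040 = 3665
EV(B) = 0.75 × 7800 + 0.25 × 13500 = 5850 + 3375 = 9225
Overall = 0.28 × 3665 + 0.72 × 9225 = 1026.2 + 6642 = 7668.2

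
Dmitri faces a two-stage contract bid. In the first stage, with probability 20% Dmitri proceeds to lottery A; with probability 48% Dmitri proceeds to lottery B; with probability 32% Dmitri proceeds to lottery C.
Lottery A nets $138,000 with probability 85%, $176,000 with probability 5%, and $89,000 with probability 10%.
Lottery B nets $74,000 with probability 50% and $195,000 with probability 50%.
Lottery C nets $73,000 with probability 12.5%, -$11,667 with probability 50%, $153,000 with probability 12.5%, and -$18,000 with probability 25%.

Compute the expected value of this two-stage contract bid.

EV(A) = 0.85 × 138000 + 0.05 × 176000 + 0.1 × 89000 = 117300 + 8800 + 8900 = 135000
EV(B) = 0.5 × 74000 + 0.5 × 195000 = 37000 + 97500 = 134500
EV(C) = 0.125 × 73000 + 0.5 × (-11667) + 0.125 × 153000 + 0.25 × (-18000) = 9125 − 5833.5 + 19125 − 4500 = 17916.5
Overall = 0.2 × 135000 + 0.48 × 134500 + 0.32 × 17916.5 = 27000 + 64560 + 5733.28 = 97293.28

$97,293.28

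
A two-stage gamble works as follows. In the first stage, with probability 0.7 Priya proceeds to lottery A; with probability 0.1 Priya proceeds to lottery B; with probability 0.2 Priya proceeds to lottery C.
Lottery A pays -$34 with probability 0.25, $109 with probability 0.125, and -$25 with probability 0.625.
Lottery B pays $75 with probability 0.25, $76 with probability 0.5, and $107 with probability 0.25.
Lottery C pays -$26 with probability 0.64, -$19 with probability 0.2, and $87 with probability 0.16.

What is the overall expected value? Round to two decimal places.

-$0.30

EV(A) = 0.25 × (-34) + 0.125 × 109 + 0.625 × (-25) = -8.5 + 13.625 − 15.625 = -10.5
EV(B) = 0.25 × 75 + 0.5 × 76 + 0.25 × 107 = 18.75 + 38 + 26.75 = 83.5
EV(C) = 0.64 × (-26) + 0.2 × (-19) + 0.16 × 87 = -16.64 − 3.8 + 13.92 = -6.52
Overall = 0.7 × (-10.5) + 0.1 × 83.5 + 0.2 × (-6.52) = -7.35 + 8.35 − 1.304 = -0.304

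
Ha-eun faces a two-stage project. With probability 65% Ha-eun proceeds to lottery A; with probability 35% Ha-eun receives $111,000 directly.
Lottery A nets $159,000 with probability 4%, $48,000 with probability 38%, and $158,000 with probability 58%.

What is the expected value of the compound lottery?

EV(A) = 0.04 × 159000 + 0.38 × 48000 + 0.58 × 158000 = 6360 + 18240 + 91640 = 116240
Branch B: 111000 (certain)
Overall = 0.65 × 116240 + 0.35 × 111000 = 75556 + 38850 = 114406

$114,406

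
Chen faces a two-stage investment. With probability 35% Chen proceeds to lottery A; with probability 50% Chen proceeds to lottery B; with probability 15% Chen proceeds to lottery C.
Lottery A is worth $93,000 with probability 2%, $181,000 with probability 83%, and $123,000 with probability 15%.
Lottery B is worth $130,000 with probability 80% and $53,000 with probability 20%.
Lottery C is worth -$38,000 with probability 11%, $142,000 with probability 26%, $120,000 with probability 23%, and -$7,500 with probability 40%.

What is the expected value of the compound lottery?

EV(A) = 0.02 × 93000 + 0.83 × 181000 + 0.15 × 123000 = 1860 + 150230 + 18450 = 170540
EV(B) = 0.8 × 130000 + 0.2 × 53000 = 104000 + 10600 = 114600
EV(C) = 0.11 × (-38000) + 0.26 × 142000 + 0.23 × 120000 + 0.4 × (-7500) = -4180 + 36920 + 27600 − 3000 = 57340
Overall = 0.35 × 170540 + 0.5 × 114600 + 0.15 × 57340 = 59689 + 57300 + 8601 = 125590

$125,590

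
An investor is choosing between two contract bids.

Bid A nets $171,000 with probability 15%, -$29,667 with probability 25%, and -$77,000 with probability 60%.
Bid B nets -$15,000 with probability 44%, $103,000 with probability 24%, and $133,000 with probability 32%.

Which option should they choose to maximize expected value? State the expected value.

Bid B ($60,680)

Bid A = 0.15 × 171000 + 0.25 × (-29667) + 0.6 × (-77000) = 25650 − 7416.75 − 46200 = -27966.75
Bid B = 0.44 × (-15000) + 0.24 × 103000 + 0.32 × 133000 = -6600 + 24720 + 42560 = 60680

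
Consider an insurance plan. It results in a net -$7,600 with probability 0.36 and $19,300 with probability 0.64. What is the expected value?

EV = 0.36 × (-7600) + 0.64 × 19300 = -2736 + 12352 = 9616

$9,616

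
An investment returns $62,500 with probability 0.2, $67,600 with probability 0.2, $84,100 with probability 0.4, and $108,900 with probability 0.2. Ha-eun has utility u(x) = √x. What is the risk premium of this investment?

$784

E[u] = 0.2·√62500 + 0.2·√67600 + 0.4·√84100 + 0.2·√108900 = 0.2·250 + 0.2·260 + 0.4·290 + 0.2·330 = 284
CE = (284)² = 80656
Risk premium = EV − CE = 81440 − 80656 = 784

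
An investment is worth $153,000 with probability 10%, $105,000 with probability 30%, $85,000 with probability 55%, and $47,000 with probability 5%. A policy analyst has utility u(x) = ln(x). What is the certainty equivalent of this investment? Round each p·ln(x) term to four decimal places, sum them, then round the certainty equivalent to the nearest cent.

E[u] = 0.1·ln(153000) + 0.3·ln(105000) + 0.55·ln(85000) + 0.05·ln(47000) = 1.1938 + 3.4685 + 6.2427 + 0.5379 = 11.4429
CE = e^11.4429 ≈ 93237.01

$93,237.01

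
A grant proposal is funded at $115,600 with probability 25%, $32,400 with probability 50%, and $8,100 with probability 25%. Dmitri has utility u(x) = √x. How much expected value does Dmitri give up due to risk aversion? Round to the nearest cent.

$8,118.75

E[u] = 0.25·√115600 + 0.5·√32400 + 0.25·√8100 = 0.25·340 + 0.5·180 + 0.25·90 = 197.5
CE = (197.5)² = 39006.25
Risk premium = EV − CE = 47125 − 39006.25 = 8118.75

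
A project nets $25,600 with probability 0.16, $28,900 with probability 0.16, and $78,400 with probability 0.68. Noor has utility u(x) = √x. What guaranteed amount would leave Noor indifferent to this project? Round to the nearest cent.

$59,146.24

E[u] = 0.16·√25600 + 0.16·√28900 + 0.68·√78400 = 0.16·160 + 0.16·170 + 0.68·280 = 243.2
CE = (243.2)² = 59146.24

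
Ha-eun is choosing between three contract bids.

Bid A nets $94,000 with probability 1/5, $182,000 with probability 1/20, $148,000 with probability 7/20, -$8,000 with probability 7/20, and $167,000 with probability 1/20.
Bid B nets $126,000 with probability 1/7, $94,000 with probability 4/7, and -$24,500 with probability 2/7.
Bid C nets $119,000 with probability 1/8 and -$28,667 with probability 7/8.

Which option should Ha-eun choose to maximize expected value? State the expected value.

Bid A = 1/5 × 94000 + 1/20 × 182000 + 7/20 × 148000 + 7/20 × (-8000) + 1/20 × 167000 = 18800 + 9100 + 51800 − 2800 + 8350 = 85250
Bid B = 1/7 × 126000 + 4/7 × 94000 + 2/7 × (-24500) = 18000 + 53714.2857 − 7000 = 64714.2857
Bid C = 1/8 × 119000 + 7/8 × (-28667) = 14875 − 25083.625 = -10208.625

Bid A ($85,250)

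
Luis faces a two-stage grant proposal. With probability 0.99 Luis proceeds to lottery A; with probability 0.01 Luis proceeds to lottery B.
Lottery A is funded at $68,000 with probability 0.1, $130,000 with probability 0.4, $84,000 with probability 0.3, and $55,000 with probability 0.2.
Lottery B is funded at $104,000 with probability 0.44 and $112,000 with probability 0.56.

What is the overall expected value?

$95,134.80

EV(A) = 0.1 × 68000 + 0.4 × 130000 + 0.3 × 84000 + 0.2 × 55000 = 6800 + 52000 + 25200 + 11000 = 95000
EV(B) = 0.44 × 104000 + 0.56 × 112000 = 45760 + 62720 = 108480
Overall = 0.99 × 95000 + 0.01 × 108480 = 94050 + 1084.8 = 95134.8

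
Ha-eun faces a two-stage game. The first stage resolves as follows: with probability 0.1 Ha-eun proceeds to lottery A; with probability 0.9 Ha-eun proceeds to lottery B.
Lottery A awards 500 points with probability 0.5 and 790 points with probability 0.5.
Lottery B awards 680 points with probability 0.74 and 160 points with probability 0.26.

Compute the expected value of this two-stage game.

554.82 points

EV(A) = 0.5 × 500 + 0.5 × 790 = 250 + 395 = 645
EV(B) = 0.74 × 680 + 0.26 × 160 = 503.2 + 41.6 = 544.8
Overall = 0.1 × 645 + 0.9 × 544.8 = 64.5 + 490.32 = 554.82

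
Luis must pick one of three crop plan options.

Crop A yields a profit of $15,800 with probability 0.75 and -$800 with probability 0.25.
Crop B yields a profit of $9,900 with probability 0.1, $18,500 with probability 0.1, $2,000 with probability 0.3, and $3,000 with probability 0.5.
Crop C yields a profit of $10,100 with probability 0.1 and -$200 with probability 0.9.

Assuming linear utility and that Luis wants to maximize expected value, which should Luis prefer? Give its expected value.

Crop A = 0.75 × 15800 + 0.25 × (-800) = 11850 − 200 = 11650
Crop B = 0.1 × 9900 + 0.1 × 18500 + 0.3 × 2000 + 0.5 × 3000 = 990 + 1850 + 600 + 1500 = 4940
Crop C = 0.1 × 10100 + 0.9 × (-200) = 1010 − 180 = 830

Crop A ($11,650)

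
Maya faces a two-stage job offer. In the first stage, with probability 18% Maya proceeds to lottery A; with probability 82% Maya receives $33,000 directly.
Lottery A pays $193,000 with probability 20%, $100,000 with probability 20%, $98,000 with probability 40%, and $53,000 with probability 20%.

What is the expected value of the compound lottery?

$46,572

EV(A) = 0.2 × 193000 + 0.2 × 100000 + 0.4 × 98000 + 0.2 × 53000 = 38600 + 20000 + 39200 + 10600 = 108400
Branch B: 33000 (certain)
Overall = 0.18 × 108400 + 0.82 × 33000 = 19512 + 27060 = 46572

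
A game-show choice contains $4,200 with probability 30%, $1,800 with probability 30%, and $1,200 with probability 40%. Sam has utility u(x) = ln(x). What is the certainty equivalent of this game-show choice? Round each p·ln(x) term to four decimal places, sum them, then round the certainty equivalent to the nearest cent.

$1,973.57

E[u] = 0.3·ln(4200) + 0.3·ln(1800) + 0.4·ln(1200) = 2.5029 + 2.2487 + 2.8360 = 7.5876
CE = e^7.5876 ≈ 1973.57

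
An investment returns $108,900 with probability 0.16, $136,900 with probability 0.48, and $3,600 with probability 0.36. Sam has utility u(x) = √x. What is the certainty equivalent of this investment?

$63,504

E[u] = 0.16·√108900 + 0.48·√136900 + 0.36·√3600 = 0.16·330 + 0.48·370 + 0.36·60 = 252
CE = (252)² = 63504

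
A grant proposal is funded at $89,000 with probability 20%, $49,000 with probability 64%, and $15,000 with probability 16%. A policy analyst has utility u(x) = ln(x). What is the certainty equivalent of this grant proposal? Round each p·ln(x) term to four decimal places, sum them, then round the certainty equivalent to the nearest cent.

$45,683.84

E[u] = 0.2·ln(89000) + 0.64·ln(49000) + 0.16·ln(15000) = 2.2793 + 6.9117 + 1.5385 = 10.7295
CE = e^10.7295 ≈ 45683.84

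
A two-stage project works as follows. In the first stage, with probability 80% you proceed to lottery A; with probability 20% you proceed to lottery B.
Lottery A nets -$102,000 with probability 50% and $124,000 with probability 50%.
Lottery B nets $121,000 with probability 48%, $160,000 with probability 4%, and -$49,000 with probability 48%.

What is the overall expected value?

$16,992

EV(A) = 0.5 × (-102000) + 0.5 × 124000 = -51000 + 62000 = 11000
EV(B) = 0.48 × 121000 + 0.04 × 160000 + 0.48 × (-49000) = 58080 + 6400 − 23520 = 40960
Overall = 0.8 × 11000 + 0.2 × 40960 = 8800 + 8192 = 16992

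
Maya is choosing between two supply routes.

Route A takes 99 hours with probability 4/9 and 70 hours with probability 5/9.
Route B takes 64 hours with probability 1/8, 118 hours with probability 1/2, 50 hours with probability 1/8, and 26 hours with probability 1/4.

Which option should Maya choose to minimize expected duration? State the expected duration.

Route B (79.75 hours)

Route A = 4/9 × 99 + 5/9 × 70 = 44 + 38.8889 = 82.8889
Route B = 1/8 × 64 + 1/2 × 118 + 1/8 × 50 + 1/4 × 26 = 8 + 59 + 6.25 + 6.5 = 79.75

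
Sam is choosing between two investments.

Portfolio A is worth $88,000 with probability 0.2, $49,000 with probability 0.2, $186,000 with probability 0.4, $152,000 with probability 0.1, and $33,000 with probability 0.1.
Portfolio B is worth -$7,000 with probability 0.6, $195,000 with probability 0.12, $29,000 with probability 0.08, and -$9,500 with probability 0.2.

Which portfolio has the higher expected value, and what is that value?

Portfolio A = 0.2 × 88000 + 0.2 × 49000 + 0.4 × 186000 + 0.1 × 152000 + 0.1 × 33000 = 17600 + 9800 + 74400 + 15200 + 3300 = 120300
Portfolio B = 0.6 × (-7000) + 0.12 × 195000 + 0.08 × 29000 + 0.2 × (-9500) = -4200 + 23400 + 2320 − 1900 = 19620

Portfolio A ($120,300)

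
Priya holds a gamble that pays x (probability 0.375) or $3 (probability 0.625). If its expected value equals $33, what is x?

0.375·x + 0.625·3 = 33
0.375·x = 33 − 1.875 = 31.125
x = 31.125 / 0.375 = 83

x = $83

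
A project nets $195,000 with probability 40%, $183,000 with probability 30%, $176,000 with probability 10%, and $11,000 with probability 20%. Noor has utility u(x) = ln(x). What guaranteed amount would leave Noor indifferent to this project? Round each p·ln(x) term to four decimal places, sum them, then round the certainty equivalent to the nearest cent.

$106,553.24

E[u] = 0.4·ln(195000) + 0.3·ln(183000) + 0.1·ln(176000) + 0.2·ln(11000) = 4.8723 + 3.6352 + 1.2078 + 1.8611 = 11.5764
CE = e^11.5764 ≈ 106553.24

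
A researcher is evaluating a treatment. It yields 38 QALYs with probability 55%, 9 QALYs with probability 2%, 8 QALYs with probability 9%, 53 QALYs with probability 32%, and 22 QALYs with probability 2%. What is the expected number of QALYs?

EV = 0.55 × 38 + 0.02 × 9 + 0.09 × 8 + 0.32 × 53 + 0.02 × 22 = 20.9 + 0.18 + 0.72 + 16.96 + 0.44 = 39.2

39.2 QALYs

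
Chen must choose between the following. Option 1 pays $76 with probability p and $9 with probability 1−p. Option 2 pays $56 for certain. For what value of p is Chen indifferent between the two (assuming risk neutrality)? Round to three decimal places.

p = 0.701

p·76 + (1−p)·9 = 56
67p + 9 = 56
p = (56 − 9) / 67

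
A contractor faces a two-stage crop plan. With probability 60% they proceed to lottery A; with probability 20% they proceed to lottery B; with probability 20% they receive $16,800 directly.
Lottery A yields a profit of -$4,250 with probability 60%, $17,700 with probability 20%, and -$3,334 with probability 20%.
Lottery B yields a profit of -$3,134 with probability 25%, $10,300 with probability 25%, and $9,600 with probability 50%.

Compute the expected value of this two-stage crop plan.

$4,872.22

EV(A) = 0.6 × (-4250) + 0.2 × 17700 + 0.2 × (-3334) = -2550 + 3540 − 666.8 = 323.2
EV(B) = 0.25 × (-3134) + 0.25 × 10300 + 0.5 × 9600 = -783.5 + 2575 + 4800 = 6591.5
Branch C: 16800 (certain)
Overall = 0.6 × 323.2 + 0.2 × 6591.5 + 0.2 × 16800 = 193.92 + 1318.3 + 3360 = 4872.22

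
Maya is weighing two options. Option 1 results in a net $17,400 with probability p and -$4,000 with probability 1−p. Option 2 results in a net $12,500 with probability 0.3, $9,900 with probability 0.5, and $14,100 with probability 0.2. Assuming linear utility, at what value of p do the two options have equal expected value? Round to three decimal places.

EV(Option 2) = 0.3 × 12500 + 0.5 × 9900 + 0.2 × 14100 = 3750 + 4950 + 2820 = 11520
p·17400 + (1−p)·(-4000) = 11520
21400p − 4000 = 11520
p = (11520 + 4000) / 21400

p = 0.725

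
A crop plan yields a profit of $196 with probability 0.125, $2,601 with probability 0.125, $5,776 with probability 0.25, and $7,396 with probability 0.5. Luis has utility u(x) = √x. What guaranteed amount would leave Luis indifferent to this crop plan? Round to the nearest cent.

$4,917.52

E[u] = 0.125·√196 + 0.125·√2601 + 0.25·√5776 + 0.5·√7396 = 0.125·14 + 0.125·51 + 0.25·76 + 0.5·86 = 70.125
CE = (70.125)² = 4917.515625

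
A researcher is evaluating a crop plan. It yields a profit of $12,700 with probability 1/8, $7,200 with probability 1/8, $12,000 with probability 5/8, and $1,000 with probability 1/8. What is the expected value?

$10,112.50

EV = 1/8 × 12700 + 1/8 × 7200 + 5/8 × 12000 + 1/8 × 1000 = 1587.5 + 900 + 7500 + 125 = 10112.5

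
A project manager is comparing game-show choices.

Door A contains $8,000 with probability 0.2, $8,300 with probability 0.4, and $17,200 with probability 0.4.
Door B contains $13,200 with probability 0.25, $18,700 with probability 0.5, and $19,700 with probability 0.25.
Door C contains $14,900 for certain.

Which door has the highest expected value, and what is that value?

Door B ($17,575)

Door A = 0.2 × 8000 + 0.4 × 8300 + 0.4 × 17200 = 1600 + 3320 + 6880 = 11800
Door B = 0.25 × 13200 + 0.5 × 18700 + 0.25 × 19700 = 3300 + 9350 + 4925 = 17575
Door C: 14900 (certain)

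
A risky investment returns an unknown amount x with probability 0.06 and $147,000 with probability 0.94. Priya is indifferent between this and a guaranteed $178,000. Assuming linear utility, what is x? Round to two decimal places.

x = $663,666.67

0.06·x + 0.94·147000 = 178000
0.06·x = 178000 − 138180 = 39820
x = 39820 / 0.06 = 663666.6667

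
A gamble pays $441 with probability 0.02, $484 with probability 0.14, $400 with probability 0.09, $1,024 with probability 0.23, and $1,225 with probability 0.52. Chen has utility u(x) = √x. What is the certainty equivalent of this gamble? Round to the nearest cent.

$952.34

E[u] = 0.02·√441 + 0.14·√484 + 0.09·√400 + 0.23·√1024 + 0.52·√1225 = 0.02·21 + 0.14·22 + 0.09·20 + 0.23·32 + 0.52·35 = 30.86
CE = (30.86)² = 952.3396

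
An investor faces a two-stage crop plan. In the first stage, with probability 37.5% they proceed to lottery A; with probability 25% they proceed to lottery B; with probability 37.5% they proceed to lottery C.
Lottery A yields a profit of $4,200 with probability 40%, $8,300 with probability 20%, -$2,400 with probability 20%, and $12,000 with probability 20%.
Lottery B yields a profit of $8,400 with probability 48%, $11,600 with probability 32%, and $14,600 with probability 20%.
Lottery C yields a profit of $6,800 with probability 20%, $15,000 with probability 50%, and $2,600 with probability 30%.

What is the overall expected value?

$8,253.50

EV(A) = 0.4 × 4200 + 0.2 × 8300 + 0.2 × (-2400) + 0.2 × 12000 = 1680 + 1660 − 480 + 2400 = 5260
EV(B) = 0.48 × 8400 + 0.32 × 11600 + 0.2 × 14600 = 4032 + 3712 + 2920 = 10664
EV(C) = 0.2 × 6800 + 0.5 × 15000 + 0.3 × 2600 = 1360 + 7500 + 780 = 9640
Overall = 0.375 × 5260 + 0.25 × 10664 + 0.375 × 9640 = 1972.5 + 2666 + 3615 = 8253.5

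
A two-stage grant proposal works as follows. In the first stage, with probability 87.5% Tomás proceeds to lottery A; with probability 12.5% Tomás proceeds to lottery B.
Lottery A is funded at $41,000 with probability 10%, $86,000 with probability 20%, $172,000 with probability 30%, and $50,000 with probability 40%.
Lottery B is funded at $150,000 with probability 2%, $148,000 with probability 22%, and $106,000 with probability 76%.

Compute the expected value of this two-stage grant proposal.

EV(A) = 0.1 × 41000 + 0.2 × 86000 + 0.3 × 172000 + 0.4 × 50000 = 4100 + 17200 + 51600 + 20000 = 92900
EV(B) = 0.02 × 150000 + 0.22 × 148000 + 0.76 × 106000 = 3000 + 32560 + 80560 = 116120
Overall = 0.875 × 92900 + 0.125 × 116120 = 81287.5 + 14515 = 95802.5

$95,802.50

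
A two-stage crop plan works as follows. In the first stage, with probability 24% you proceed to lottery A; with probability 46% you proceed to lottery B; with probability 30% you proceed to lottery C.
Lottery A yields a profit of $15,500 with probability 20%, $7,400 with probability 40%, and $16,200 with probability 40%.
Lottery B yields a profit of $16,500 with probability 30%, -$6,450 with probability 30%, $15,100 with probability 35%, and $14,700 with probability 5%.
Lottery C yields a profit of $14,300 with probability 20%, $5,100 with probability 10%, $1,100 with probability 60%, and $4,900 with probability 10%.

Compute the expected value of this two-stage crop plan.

$8,521.70

EV(A) = 0.2 × 15500 + 0.4 × 7400 + 0.4 × 16200 = 3100 + 2960 + 6480 = 12540
EV(B) = 0.3 × 16500 + 0.3 × (-6450) + 0.35 × 15100 + 0.05 × 14700 = 4950 − 1935 + 5285 + 735 = 9035
EV(C) = 0.2 × 14300 + 0.1 × 5100 + 0.6 × 1100 + 0.1 × 4900 = 2860 + 510 + 660 + 490 = 4520
Overall = 0.24 × 12540 + 0.46 × 9035 + 0.3 × 4520 = 3009.6 + 4156.1 + 1356 = 8521.7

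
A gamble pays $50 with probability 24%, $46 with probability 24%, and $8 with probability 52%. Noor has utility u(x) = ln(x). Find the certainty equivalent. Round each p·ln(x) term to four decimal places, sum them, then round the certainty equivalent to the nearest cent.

$18.90

E[u] = 0.24·ln(50) + 0.24·ln(46) + 0.52·ln(8) = 0.9389 + 0.9189 + 1.0813 = 2.9391
CE = e^2.9391 ≈ 18.90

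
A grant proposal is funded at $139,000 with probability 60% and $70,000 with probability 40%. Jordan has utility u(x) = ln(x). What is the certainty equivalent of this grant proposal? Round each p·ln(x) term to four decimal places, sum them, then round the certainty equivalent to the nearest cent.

E[u] = 0.6·ln(139000) + 0.4·ln(70000) = 7.1053 + 4.4625 = 11.5678
CE = e^11.5678 ≈ 105640.81

$105,640.81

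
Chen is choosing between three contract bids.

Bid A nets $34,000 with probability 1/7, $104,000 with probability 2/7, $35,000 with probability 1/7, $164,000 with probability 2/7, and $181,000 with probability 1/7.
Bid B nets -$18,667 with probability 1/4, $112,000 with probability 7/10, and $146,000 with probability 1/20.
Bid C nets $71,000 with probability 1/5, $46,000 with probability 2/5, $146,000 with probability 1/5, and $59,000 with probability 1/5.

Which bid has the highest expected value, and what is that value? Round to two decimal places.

Bid A = 1/7 × 34000 + 2/7 × 104000 + 1/7 × 35000 + 2/7 × 164000 + 1/7 × 181000 = 4857.1429 + 29714.2857 + 5000 + 46857.1429 + 25857.1429 = 112285.7143
Bid B = 1/4 × (-18667) + 7/10 × 112000 + 1/20 × 146000 = -4666.75 + 78400 + 7300 = 81033.25
Bid C = 1/5 × 71000 + 2/5 × 46000 + 1/5 × 146000 + 1/5 × 59000 = 14200 + 18400 + 29200 + 11800 = 73600

Bid A ($112,285.71)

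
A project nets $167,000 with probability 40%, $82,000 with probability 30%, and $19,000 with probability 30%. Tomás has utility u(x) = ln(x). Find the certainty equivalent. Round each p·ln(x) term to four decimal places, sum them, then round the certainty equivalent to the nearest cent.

E[u] = 0.4·ln(167000) + 0.3·ln(82000) + 0.3·ln(19000) = 4.8103 + 3.3943 + 2.9557 = 11.1603
CE = e^11.1603 ≈ 70284.04

$70,284.04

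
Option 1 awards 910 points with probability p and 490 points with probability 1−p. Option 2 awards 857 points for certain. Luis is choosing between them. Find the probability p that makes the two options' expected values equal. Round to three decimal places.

p = 0.874

p·910 + (1−p)·490 = 857
420p + 490 = 857
p = (857 − 490) / 420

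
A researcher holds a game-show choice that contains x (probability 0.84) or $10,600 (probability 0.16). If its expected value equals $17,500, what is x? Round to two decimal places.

x = $18,814.29

0.84·x + 0.16·10600 = 17500
0.84·x = 17500 − 1696 = 15804
x = 15804 / 0.84 = 18814.2857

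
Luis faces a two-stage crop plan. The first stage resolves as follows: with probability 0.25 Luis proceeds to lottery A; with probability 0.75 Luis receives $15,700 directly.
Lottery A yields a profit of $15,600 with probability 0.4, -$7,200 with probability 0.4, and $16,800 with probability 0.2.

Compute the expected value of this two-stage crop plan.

EV(A) = 0.4 × 15600 + 0.4 × (-7200) + 0.2 × 16800 = 6240 − 2880 + 3360 = 6720
Branch B: 15700 (certain)
Overall = 0.25 × 6720 + 0.75 × 15700 = 1680 + 11775 = 13455

$13,455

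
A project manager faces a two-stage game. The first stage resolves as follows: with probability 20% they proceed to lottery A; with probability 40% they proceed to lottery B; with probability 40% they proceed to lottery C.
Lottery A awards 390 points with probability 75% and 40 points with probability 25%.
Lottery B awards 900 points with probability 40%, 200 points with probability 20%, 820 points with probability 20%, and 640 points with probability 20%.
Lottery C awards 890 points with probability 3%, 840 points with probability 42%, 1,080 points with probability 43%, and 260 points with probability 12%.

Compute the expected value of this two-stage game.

687.34 points

EV(A) = 0.75 × 390 + 0.25 × 40 = 292.5 + 10 = 302.5
EV(B) = 0.4 × 900 + 0.2 × 200 + 0.2 × 820 + 0.2 × 640 = 360 + 40 + 164 + 128 = 692
EV(C) = 0.03 × 890 + 0.42 × 840 + 0.43 × 1080 + 0.12 × 260 = 26.7 + 352.8 + 464.4 + 31.2 = 875.1
Overall = 0.2 × 302.5 + 0.4 × 692 + 0.4 × 875.1 = 60.5 + 276.8 + 350.04 = 687.34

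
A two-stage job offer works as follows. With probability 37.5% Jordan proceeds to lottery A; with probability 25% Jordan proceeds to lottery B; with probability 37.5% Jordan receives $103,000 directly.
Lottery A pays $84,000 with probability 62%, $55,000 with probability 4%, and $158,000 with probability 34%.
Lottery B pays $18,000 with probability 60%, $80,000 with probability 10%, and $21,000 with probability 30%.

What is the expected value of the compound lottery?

EV(A) = 0.62 × 84000 + 0.04 × 55000 + 0.34 × 158000 = 52080 + 2200 + 53720 = 108000
EV(B) = 0.6 × 18000 + 0.1 × 80000 + 0.3 × 21000 = 10800 + 8000 + 6300 = 25100
Branch C: 103000 (certain)
Overall = 0.375 × 108000 + 0.25 × 25100 + 0.375 × 103000 = 40500 + 6275 + 38625 = 85400

$85,400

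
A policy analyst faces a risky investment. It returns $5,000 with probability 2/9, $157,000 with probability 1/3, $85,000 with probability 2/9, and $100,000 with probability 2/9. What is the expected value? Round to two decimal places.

$94,555.56

EV = 2/9 × 5000 + 1/3 × 157000 + 2/9 × 85000 + 2/9 × 100000 = 1111.1111 + 52333.3333 + 18888.8889 + 22222.2222 = 94555.5556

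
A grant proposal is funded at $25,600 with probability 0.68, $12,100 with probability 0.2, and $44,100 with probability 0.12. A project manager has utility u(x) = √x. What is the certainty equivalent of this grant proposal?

E[u] = 0.68·√25600 + 0.2·√12100 + 0.12·√44100 = 0.68·160 + 0.2·110 + 0.12·210 = 156
CE = (156)² = 24336

$24,336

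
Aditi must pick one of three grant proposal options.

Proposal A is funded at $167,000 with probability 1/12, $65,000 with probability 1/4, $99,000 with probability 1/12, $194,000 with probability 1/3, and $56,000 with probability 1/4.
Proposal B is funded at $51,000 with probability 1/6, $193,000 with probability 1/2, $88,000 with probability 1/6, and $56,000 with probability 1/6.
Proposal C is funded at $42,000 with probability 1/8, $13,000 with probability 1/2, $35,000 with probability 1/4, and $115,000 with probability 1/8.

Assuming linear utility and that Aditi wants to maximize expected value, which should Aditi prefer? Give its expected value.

Proposal A = 1/12 × 167000 + 1/4 × 65000 + 1/12 × 99000 + 1/3 × 194000 + 1/4 × 56000 = 13916.6667 + 16250 + 8250 + 64666.6667 + 14000 = 117083.3333
Proposal B = 1/6 × 51000 + 1/2 × 193000 + 1/6 × 88000 + 1/6 × 56000 = 8500 + 96500 + 14666.6667 + 9333.3333 = 129000
Proposal C = 1/8 × 42000 + 1/2 × 13000 + 1/4 × 35000 + 1/8 × 115000 = 5250 + 6500 + 8750 + 14375 = 34875

Proposal B ($129,000)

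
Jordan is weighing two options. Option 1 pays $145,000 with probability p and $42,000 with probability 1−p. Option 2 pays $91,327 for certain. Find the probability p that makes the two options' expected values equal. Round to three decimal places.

p = 0.479

p·145000 + (1−p)·42000 = 91327
103000p + 42000 = 91327
p = (91327 − 42000) / 103000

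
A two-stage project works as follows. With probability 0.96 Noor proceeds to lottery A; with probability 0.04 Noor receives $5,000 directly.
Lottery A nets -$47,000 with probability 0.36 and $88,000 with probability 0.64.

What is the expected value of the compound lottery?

$38,024

EV(A) = 0.36 × (-47000) + 0.64 × 88000 = -16920 + 56320 = 39400
Branch B: 5000 (certain)
Overall = 0.96 × 39400 + 0.04 × 5000 = 37824 + 200 = 38024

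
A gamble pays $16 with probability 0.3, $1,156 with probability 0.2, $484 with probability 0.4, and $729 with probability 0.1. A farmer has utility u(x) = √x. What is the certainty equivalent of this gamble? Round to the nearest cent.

$380.25

E[u] = 0.3·√16 + 0.2·√1156 + 0.4·√484 + 0.1·√729 = 0.3·4 + 0.2·34 + 0.4·22 + 0.1·27 = 19.5
CE = (19.5)² = 380.25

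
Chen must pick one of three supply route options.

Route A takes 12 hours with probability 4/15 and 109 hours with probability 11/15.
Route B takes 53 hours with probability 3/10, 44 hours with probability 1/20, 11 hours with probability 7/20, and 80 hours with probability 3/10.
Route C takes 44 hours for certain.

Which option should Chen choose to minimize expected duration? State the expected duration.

Route A = 4/15 × 12 + 11/15 × 109 = 3.2 + 79.9333 = 83.1333
Route B = 3/10 × 53 + 1/20 × 44 + 7/20 × 11 + 3/10 × 80 = 15.9 + 2.2 + 3.85 + 24 = 45.95
Route C: 44 (certain)

Route C (44 hours)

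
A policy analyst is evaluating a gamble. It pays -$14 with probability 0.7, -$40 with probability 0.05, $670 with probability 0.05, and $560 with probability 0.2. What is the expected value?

EV = 0.7 × (-14) + 0.05 × (-40) + 0.05 × 670 + 0.2 × 560 = -9.8 − 2 + 33.5 + 112 = 133.7

$133.70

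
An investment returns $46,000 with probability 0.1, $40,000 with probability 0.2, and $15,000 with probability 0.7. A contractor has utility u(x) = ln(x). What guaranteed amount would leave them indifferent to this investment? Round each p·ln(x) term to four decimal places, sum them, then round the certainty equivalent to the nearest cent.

$20,414.49

E[u] = 0.1·ln(46000) + 0.2·ln(40000) + 0.7·ln(15000) = 1.0736 + 2.1193 + 6.7311 = 9.9240
CE = e^9.9240 ≈ 20414.49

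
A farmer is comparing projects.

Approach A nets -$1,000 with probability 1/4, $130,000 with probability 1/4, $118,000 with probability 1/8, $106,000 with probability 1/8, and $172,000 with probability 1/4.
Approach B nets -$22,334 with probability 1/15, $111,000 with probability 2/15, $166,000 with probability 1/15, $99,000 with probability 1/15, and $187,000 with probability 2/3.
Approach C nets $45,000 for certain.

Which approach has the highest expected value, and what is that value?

Approach A = 1/4 × (-1000) + 1/4 × 130000 + 1/8 × 118000 + 1/8 × 106000 + 1/4 × 172000 = -250 + 32500 + 14750 + 13250 + 43000 = 103250
Approach B = 1/15 × (-22334) + 2/15 × 111000 + 1/15 × 166000 + 1/15 × 99000 + 2/3 × 187000 = -1488.9333 + 14800 + 11066.6667 + 6600 + 124666.6667 = 155644.4
Approach C: 45000 (certain)

Approach B ($155,644.40)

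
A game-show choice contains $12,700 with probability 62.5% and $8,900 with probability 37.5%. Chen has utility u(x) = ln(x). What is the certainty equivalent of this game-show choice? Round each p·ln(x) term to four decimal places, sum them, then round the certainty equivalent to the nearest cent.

$11,114.44

E[u] = 0.625·ln(12700) + 0.375·ln(8900) = 5.9058 + 3.4102 = 9.3160
CE = e^9.3160 ≈ 11114.44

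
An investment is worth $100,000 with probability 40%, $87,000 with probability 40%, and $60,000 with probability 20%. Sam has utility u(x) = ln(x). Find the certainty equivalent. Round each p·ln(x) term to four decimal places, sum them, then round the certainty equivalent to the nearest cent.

$85,399.88

E[u] = 0.4·ln(100000) + 0.4·ln(87000) + 0.2·ln(60000) = 4.6052 + 4.5495 + 2.2004 = 11.3551
CE = e^11.3551 ≈ 85399.88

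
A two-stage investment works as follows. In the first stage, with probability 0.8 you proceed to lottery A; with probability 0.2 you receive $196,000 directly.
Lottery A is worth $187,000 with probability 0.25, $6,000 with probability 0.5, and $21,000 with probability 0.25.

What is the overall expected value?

EV(A) = 0.25 × 187000 + 0.5 × 6000 + 0.25 × 21000 = 46750 + 3000 + 5250 = 55000
Branch B: 196000 (certain)
Overall = 0.8 × 55000 + 0.2 × 196000 = 44000 + 39200 = 83200

$83,200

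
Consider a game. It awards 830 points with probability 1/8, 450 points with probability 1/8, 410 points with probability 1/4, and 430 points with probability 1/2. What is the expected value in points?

477.5 points

EV = 1/8 × 830 + 1/8 × 450 + 1/4 × 410 + 1/2 × 430 = 103.75 + 56.25 + 102.5 + 215 = 477.5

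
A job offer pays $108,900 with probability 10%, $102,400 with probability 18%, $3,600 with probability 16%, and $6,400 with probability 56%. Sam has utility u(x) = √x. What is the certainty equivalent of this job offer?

$21,025

E[u] = 0.1·√108900 + 0.18·√102400 + 0.16·√3600 + 0.56·√6400 = 0.1·330 + 0.18·320 + 0.16·60 + 0.56·80 = 145
CE = (145)² = 21025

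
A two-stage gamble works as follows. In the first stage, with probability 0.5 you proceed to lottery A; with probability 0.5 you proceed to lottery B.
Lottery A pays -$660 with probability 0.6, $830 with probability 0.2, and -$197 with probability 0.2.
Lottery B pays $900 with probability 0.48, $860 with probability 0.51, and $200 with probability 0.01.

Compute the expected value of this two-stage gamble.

EV(A) = 0.6 × (-660) + 0.2 × 830 + 0.2 × (-197) = -396 + 166 − 39.4 = -269.4
EV(B) = 0.48 × 900 + 0.51 × 860 + 0.01 × 200 = 432 + 438.6 + 2 = 872.6
Overall = 0.5 × (-269.4) + 0.5 × 872.6 = -134.7 + 436.3 = 301.6

$301.60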